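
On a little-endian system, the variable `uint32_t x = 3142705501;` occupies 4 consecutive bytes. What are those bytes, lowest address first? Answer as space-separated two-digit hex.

3142705501 in hexadecimal, padded to 32 bits, is 0xBB51E15D.
Split into bytes (most-significant first): BB 51 E1 5D.
In little-endian order the low byte comes first in memory.
So at ascending addresses the bytes are 5D E1 51 BB.

5D E1 51 BB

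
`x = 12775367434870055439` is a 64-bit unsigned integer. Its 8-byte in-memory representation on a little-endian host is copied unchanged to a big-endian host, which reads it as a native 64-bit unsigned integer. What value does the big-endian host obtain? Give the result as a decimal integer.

1144624345020648369

12775367434870055439 in 64-bit hexadecimal is 0xB14B38FEC685E20F.
Stored little-endian, the bytes at ascending addresses are 0F E2 85 C6 FE 38 4B B1.
Read back as big-endian, the last byte is least significant, giving 0x0FE285C6FE384BB1.
0x0FE285C6FE384BB1 = 1144624345020648369.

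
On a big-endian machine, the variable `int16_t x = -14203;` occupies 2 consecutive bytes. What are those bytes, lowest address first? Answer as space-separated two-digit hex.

C8 85

Two's complement of -14203 in 16 bits: 14203 = 0x377B; invert → 0xC884; add 1 → 0xC885.
Split into bytes (most-significant first): C8 85.
Big-endian stores the most-significant byte at the lowest address.
So the memory order matches the most-significant-first order: C8 85.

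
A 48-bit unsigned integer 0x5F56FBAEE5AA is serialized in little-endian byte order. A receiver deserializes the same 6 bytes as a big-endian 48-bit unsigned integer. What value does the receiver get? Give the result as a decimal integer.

Stored little-endian, the bytes at ascending addresses are AA E5 AE FB 56 5F.
Read back as big-endian, the last byte is least significant, giving 0xAAE5AEFB565F.
0xAAE5AEFB565F = 187903459939935.

187903459939935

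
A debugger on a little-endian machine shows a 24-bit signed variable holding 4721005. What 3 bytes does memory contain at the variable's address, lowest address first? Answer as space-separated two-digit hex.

6D 09 48

4721005 in hexadecimal, padded to 24 bits, is 0x48096D.
Split into bytes (most-significant first): 48 09 6D.
Little-endian stores the least-significant byte at the lowest address.
So at ascending addresses the bytes are 6D 09 48.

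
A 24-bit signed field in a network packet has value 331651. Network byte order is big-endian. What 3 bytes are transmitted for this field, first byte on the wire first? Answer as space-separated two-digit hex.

331651 in hexadecimal, padded to 24 bits, is 0x050F83.
Split into bytes (most-significant first): 05 0F 83.
Big-endian: lowest address holds the most-significant byte.
So the memory order matches the most-significant-first order: 05 0F 83.

05 0F 83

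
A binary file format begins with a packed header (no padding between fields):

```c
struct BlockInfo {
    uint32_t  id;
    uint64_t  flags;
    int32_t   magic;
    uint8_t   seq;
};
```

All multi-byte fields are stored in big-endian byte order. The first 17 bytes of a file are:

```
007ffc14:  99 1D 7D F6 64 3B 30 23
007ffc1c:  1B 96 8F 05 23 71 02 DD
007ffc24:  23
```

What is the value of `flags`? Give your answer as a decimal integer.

7222419354763562757

`flags` follows `id` (4 bytes), so it starts at byte offset 4 and occupies 8 bytes.
Bytes at offsets 4..11: 64 3B 30 23 1B 96 8F 05.
In big-endian order the high byte comes first in memory.
The bytes are already most-significant first: 0x643B30231B968F05.
0x643B30231B968F05 = 7222419354763562757.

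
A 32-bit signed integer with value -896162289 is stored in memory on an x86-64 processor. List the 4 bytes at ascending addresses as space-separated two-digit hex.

0F A6 95 CA

Two's complement of -896162289 in 32 bits: 896162289 = 0x356A59F1; invert → 0xCA95A60E; add 1 → 0xCA95A60F.
Split into bytes (most-significant first): CA 95 A6 0F.
In little-endian order the low byte comes first in memory.
So at ascending addresses the bytes are 0F A6 95 CA.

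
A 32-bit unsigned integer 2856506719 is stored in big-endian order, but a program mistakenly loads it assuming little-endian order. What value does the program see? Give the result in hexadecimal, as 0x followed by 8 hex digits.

0x5FD542AA

2856506719 in 32-bit hexadecimal is 0xAA42D55F.
Stored big-endian, the bytes at ascending addresses are AA 42 D5 5F.
Read back as little-endian, the first byte is least significant, giving 0x5FD542AA.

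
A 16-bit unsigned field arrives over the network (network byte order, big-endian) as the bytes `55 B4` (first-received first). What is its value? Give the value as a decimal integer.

21940

Big-endian: lowest address holds the most-significant byte.
The bytes are already most-significant first: 0x55B4.
0x55B4 = 21940.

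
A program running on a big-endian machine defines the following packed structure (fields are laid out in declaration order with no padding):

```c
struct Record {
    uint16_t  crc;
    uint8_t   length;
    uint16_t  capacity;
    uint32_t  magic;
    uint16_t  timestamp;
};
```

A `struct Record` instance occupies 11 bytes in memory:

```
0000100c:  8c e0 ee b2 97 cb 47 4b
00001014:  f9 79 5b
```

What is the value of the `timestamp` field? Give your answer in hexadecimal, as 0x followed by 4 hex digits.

0x795B

`timestamp` follows `crc` (2 B), `length` (1 B), `capacity` (2 B), `magic` (4 B), so it starts at offset 2 + 1 + 2 + 4 = 9 and occupies 2 bytes.
Bytes at offsets 9..10: 79 5B.
Big-endian: lowest address holds the most-significant byte.
The bytes are already most-significant first: 0x795B.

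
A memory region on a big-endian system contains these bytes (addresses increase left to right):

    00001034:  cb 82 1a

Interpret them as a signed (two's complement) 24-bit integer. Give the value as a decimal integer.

-3440102

In big-endian order the high byte comes first in memory.
The bytes are already most-significant first: 0xCB821A.
Top bit is set, so as a signed 24-bit value this is 0xCB821A − 2^24 = -3440102.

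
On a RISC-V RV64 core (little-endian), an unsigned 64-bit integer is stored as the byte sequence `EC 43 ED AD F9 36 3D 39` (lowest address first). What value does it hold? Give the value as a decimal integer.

4124513279734006764

Little-endian: lowest address holds the least-significant byte.
Reassemble most-significant byte first: 39 3D 36 F9 AD ED 43 EC → 0x393D36F9ADED43EC.
0x393D36F9ADED43EC = 4124513279734006764.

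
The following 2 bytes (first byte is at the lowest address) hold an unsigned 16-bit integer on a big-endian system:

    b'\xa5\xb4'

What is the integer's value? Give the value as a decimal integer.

42420

In big-endian order the high byte comes first in memory.
The bytes are already most-significant first: 0xA5B4.
0xA5B4 = 42420.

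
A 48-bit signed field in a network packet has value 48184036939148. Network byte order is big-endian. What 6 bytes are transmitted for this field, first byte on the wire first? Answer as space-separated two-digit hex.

48184036939148 in hexadecimal, padded to 48 bits, is 0x2BD2B867D58C.
Split into bytes (most-significant first): 2B D2 B8 67 D5 8C.
Big-endian stores the most-significant byte at the lowest address.
So the memory order matches the most-significant-first order: 2B D2 B8 67 D5 8C.

2B D2 B8 67 D5 8C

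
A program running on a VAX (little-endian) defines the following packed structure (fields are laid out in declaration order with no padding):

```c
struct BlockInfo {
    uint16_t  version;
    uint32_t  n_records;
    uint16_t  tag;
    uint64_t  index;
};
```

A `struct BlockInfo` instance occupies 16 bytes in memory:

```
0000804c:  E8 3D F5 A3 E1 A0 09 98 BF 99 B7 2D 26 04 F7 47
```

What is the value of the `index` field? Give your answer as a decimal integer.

5185618057962691007

`index` follows `version` (2 B), `n_records` (4 B), `tag` (2 B), so it starts at offset 2 + 4 + 2 = 8 and occupies 8 bytes.
Bytes at offsets 8..15: BF 99 B7 2D 26 04 F7 47.
In little-endian order the low byte comes first in memory.
Reassemble most-significant byte first: 47 F7 04 26 2D B7 99 BF → 0x47F704262DB799BF.
0x47F704262DB799BF = 5185618057962691007.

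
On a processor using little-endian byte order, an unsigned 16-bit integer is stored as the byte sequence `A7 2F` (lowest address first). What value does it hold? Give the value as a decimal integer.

In little-endian order the low byte comes first in memory.
Reassemble most-significant byte first: 2F A7 → 0x2FA7.
0x2FA7 = 12199.

12199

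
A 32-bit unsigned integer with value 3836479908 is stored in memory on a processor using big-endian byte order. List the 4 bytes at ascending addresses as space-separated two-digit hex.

E4 AC 09 A4

3836479908 in hexadecimal, padded to 32 bits, is 0xE4AC09A4.
Split into bytes (most-significant first): E4 AC 09 A4.
In big-endian order the high byte comes first in memory.
So the memory order matches the most-significant-first order: E4 AC 09 A4.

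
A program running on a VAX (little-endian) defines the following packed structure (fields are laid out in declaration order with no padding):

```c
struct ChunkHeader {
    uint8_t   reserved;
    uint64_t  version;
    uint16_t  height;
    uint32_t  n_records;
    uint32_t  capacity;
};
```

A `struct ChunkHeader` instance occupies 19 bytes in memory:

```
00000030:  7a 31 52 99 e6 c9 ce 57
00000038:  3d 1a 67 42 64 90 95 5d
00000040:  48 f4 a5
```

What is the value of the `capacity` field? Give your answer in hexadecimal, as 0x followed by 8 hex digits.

0xA5F4485D

`capacity` follows `reserved` (1 B), `version` (8 B), `height` (2 B), `n_records` (4 B), so it starts at offset 1 + 8 + 2 + 4 = 15 and occupies 4 bytes.
Bytes at offsets 15..18: 5D 48 F4 A5.
In little-endian order the low byte comes first in memory.
Reassemble most-significant byte first: A5 F4 48 5D → 0xA5F4485D.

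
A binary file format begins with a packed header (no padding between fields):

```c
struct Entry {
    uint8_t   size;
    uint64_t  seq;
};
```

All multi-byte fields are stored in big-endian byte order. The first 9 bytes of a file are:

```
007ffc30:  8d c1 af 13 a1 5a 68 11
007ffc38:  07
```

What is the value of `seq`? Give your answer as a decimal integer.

`seq` follows `size` (1 byte), so it starts at byte offset 1 and occupies 8 bytes.
Bytes at offsets 1..8: C1 AF 13 A1 5A 68 11 07.
In big-endian order the high byte comes first in memory.
The bytes are already most-significant first: 0xC1AF13A15A681107.
0xC1AF13A15A681107 = 13956395353971888391.

13956395353971888391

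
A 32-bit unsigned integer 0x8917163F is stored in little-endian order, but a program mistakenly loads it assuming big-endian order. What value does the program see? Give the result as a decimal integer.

Stored little-endian, the bytes at ascending addresses are 3F 16 17 89.
Read back as big-endian, the last byte is least significant, giving 0x3F161789.
0x3F161789 = 1058412425.

1058412425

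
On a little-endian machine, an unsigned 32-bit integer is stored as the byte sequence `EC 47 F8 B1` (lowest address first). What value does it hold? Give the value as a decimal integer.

Little-endian: lowest address holds the least-significant byte.
Reassemble most-significant byte first: B1 F8 47 EC → 0xB1F847EC.
0xB1F847EC = 2985838572.

2985838572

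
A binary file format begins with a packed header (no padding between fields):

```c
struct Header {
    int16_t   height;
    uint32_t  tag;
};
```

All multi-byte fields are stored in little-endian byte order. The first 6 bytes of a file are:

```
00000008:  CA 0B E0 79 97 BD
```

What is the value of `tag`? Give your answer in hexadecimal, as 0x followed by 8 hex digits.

0xBD9779E0

`tag` follows `height` (2 bytes), so it starts at byte offset 2 and occupies 4 bytes.
Bytes at offsets 2..5: E0 79 97 BD.
Little-endian stores the least-significant byte at the lowest address.
Reassemble most-significant byte first: BD 97 79 E0 → 0xBD9779E0.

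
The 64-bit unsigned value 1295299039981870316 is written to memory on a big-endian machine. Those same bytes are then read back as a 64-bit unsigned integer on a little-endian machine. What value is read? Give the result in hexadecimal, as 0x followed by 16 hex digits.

1295299039981870316 in 64-bit hexadecimal is 0x11F9D39D34061CEC.
Stored big-endian, the bytes at ascending addresses are 11 F9 D3 9D 34 06 1C EC.
Read back as little-endian, the first byte is least significant, giving 0xEC1C06349DD3F911.

0xEC1C06349DD3F911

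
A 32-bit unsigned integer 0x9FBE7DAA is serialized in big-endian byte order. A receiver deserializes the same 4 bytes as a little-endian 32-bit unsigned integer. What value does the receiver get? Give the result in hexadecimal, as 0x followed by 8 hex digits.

0xAA7DBE9F

Stored big-endian, the bytes at ascending addresses are 9F BE 7D AA.
Read back as little-endian, the first byte is least significant, giving 0xAA7DBE9F.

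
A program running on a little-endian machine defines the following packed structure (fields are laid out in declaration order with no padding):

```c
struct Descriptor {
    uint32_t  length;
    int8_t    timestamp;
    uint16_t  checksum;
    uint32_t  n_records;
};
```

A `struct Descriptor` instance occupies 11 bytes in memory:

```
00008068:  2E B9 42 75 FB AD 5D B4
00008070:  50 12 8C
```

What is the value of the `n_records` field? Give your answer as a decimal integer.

`n_records` follows `length` (4 B), `timestamp` (1 B), `checksum` (2 B), so it starts at offset 4 + 1 + 2 = 7 and occupies 4 bytes.
Bytes at offsets 7..10: B4 50 12 8C.
Little-endian: lowest address holds the least-significant byte.
Reassemble most-significant byte first: 8C 12 50 B4 → 0x8C1250B4.
0x8C1250B4 = 2350010548.

2350010548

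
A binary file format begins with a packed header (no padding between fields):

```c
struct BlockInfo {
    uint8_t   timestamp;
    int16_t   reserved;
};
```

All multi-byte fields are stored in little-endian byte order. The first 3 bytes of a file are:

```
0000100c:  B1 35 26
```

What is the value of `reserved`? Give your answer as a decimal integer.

`reserved` follows `timestamp` (1 byte), so it starts at byte offset 1 and occupies 2 bytes.
Bytes at offsets 1..2: 35 26.
Little-endian stores the least-significant byte at the lowest address.
Reassemble most-significant byte first: 26 35 → 0x2635.
0x2635 = 9781.

9781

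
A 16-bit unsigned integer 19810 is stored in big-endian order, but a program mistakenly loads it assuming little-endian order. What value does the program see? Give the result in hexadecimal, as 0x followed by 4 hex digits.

0x624D

19810 in 16-bit hexadecimal is 0x4D62.
Stored big-endian, the bytes at ascending addresses are 4D 62.
Read back as little-endian, the first byte is least significant, giving 0x624D.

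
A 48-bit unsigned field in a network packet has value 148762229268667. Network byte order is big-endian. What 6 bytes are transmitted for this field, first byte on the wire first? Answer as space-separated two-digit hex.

148762229268667 in hexadecimal, padded to 48 bits, is 0x874C67D4E0BB.
Split into bytes (most-significant first): 87 4C 67 D4 E0 BB.
In big-endian order the high byte comes first in memory.
So the memory order matches the most-significant-first order: 87 4C 67 D4 E0 BB.

87 4C 67 D4 E0 BB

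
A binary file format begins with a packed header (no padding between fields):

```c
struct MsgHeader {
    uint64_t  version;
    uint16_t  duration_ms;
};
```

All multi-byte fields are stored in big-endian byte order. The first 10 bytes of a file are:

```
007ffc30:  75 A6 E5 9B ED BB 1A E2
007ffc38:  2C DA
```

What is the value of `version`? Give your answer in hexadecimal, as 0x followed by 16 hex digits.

`version` is the first field, at byte offset 0, occupying 8 bytes.
Bytes at offsets 0..7: 75 A6 E5 9B ED BB 1A E2.
Big-endian: lowest address holds the most-significant byte.
The bytes are already most-significant first: 0x75A6E59BEDBB1AE2.

0x75A6E59BEDBB1AE2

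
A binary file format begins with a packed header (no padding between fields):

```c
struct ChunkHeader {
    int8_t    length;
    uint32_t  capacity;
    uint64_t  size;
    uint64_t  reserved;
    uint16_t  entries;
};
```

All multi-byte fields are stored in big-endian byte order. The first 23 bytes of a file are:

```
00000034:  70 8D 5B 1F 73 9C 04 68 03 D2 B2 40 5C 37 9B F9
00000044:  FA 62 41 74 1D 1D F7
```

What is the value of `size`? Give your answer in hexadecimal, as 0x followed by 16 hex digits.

`size` follows `length` (1 B), `capacity` (4 B), so it starts at offset 1 + 4 = 5 and occupies 8 bytes.
Bytes at offsets 5..12: 9C 04 68 03 D2 B2 40 5C.
In big-endian order the high byte comes first in memory.
The bytes are already most-significant first: 0x9C046803D2B2405C.

0x9C046803D2B2405C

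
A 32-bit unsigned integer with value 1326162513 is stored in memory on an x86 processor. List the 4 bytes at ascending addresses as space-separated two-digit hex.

1326162513 in hexadecimal, padded to 32 bits, is 0x4F0BA251.
Split into bytes (most-significant first): 4F 0B A2 51.
In little-endian order the low byte comes first in memory.
So at ascending addresses the bytes are 51 A2 0B 4F.

51 A2 0B 4F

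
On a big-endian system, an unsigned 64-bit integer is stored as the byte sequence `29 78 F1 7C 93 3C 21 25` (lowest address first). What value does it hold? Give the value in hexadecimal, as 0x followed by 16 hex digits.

Big-endian: lowest address holds the most-significant byte.
The bytes are already most-significant first: 0x2978F17C933C2125.

0x2978F17C933C2125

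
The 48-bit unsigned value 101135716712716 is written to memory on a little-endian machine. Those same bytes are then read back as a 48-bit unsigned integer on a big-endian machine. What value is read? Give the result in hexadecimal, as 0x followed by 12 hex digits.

101135716712716 in 48-bit hexadecimal is 0x5BFB7E78010C.
Stored little-endian, the bytes at ascending addresses are 0C 01 78 7E FB 5B.
Read back as big-endian, the last byte is least significant, giving 0x0C01787EFB5B.

0x0C01787EFB5B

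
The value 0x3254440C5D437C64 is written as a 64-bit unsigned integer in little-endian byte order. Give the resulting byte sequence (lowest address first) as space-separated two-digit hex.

Split into bytes (most-significant first): 32 54 44 0C 5D 43 7C 64.
Little-endian: lowest address holds the least-significant byte.
So at ascending addresses the bytes are 64 7C 43 5D 0C 44 54 32.

64 7C 43 5D 0C 44 54 32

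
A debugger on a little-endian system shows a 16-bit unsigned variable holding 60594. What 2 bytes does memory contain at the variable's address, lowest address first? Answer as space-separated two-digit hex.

B2 EC

60594 in hexadecimal, padded to 16 bits, is 0xECB2.
Split into bytes (most-significant first): EC B2.
Little-endian stores the least-significant byte at the lowest address.
So at ascending addresses the bytes are B2 EC.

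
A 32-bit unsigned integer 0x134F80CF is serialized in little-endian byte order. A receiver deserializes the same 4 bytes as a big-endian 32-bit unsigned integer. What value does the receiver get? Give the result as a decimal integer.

Stored little-endian, the bytes at ascending addresses are CF 80 4F 13.
Read back as big-endian, the last byte is least significant, giving 0xCF804F13.
0xCF804F13 = 3481292563.

3481292563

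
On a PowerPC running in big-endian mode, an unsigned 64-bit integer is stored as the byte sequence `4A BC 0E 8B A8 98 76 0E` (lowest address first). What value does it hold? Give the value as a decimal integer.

5385195247420077582

Big-endian: lowest address holds the most-significant byte.
The bytes are already most-significant first: 0x4ABC0E8BA898760E.
0x4ABC0E8BA898760E = 5385195247420077582.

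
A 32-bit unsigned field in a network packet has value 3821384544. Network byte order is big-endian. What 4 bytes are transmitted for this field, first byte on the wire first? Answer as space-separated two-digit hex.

3821384544 in hexadecimal, padded to 32 bits, is 0xE3C5B360.
Split into bytes (most-significant first): E3 C5 B3 60.
Big-endian: lowest address holds the most-significant byte.
So the memory order matches the most-significant-first order: E3 C5 B3 60.

E3 C5 B3 60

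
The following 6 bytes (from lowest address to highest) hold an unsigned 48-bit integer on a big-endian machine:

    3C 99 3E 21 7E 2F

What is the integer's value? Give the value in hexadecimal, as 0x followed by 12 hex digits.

0x3C993E217E2F

Big-endian: lowest address holds the most-significant byte.
The bytes are already most-significant first: 0x3C993E217E2F.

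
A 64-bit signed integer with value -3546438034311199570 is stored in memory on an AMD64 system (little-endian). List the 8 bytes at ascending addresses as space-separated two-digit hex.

AE 44 F2 CA 65 85 C8 CE

Two's complement of -3546438034311199570 in 64 bits: 3546438034311199570 = 0x31377A9A350DBB52; invert → 0xCEC88565CAF244AD; add 1 → 0xCEC88565CAF244AE.
Split into bytes (most-significant first): CE C8 85 65 CA F2 44 AE.
In little-endian order the low byte comes first in memory.
So at ascending addresses the bytes are AE 44 F2 CA 65 85 C8 CE.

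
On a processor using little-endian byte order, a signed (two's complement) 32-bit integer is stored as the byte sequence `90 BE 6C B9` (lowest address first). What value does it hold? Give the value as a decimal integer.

-1184055664

Little-endian: lowest address holds the least-significant byte.
Reassemble most-significant byte first: B9 6C BE 90 → 0xB96CBE90.
Top bit is set, so as a signed 32-bit value this is 0xB96CBE90 − 2^32 = -1184055664.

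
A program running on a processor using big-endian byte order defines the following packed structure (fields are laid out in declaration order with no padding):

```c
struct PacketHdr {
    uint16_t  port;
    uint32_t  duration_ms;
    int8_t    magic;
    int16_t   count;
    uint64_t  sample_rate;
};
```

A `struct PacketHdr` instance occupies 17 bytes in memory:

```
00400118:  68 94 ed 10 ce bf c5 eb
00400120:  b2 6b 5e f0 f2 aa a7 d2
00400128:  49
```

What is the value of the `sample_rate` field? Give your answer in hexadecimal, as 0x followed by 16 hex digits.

0x6B5EF0F2AAA7D249

`sample_rate` follows `port` (2 B), `duration_ms` (4 B), `magic` (1 B), `count` (2 B), so it starts at offset 2 + 4 + 1 + 2 = 9 and occupies 8 bytes.
Bytes at offsets 9..16: 6B 5E F0 F2 AA A7 D2 49.
Big-endian: lowest address holds the most-significant byte.
The bytes are already most-significant first: 0x6B5EF0F2AAA7D249.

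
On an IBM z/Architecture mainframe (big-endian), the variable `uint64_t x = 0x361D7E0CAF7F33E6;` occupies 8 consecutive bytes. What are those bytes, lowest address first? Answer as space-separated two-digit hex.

Split into bytes (most-significant first): 36 1D 7E 0C AF 7F 33 E6.
Big-endian: lowest address holds the most-significant byte.
So the memory order matches the most-significant-first order: 36 1D 7E 0C AF 7F 33 E6.

36 1D 7E 0C AF 7F 33 E6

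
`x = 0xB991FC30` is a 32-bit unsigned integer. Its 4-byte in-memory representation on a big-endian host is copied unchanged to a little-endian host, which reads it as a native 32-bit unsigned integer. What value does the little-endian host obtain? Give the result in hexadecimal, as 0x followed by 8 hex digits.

Stored big-endian, the bytes at ascending addresses are B9 91 FC 30.
Read back as little-endian, the first byte is least significant, giving 0x30FC91B9.

0x30FC91B9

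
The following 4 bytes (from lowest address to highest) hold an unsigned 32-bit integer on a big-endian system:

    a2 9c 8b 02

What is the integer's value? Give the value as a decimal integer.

Big-endian stores the most-significant byte at the lowest address.
The bytes are already most-significant first: 0xA29C8B02.
0xA29C8B02 = 2728168194.

2728168194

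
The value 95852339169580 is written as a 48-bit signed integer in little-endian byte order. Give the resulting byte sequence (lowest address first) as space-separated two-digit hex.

95852339169580 in hexadecimal, padded to 48 bits, is 0x572D5CA0892C.
Split into bytes (most-significant first): 57 2D 5C A0 89 2C.
In little-endian order the low byte comes first in memory.
So at ascending addresses the bytes are 2C 89 A0 5C 2D 57.

2C 89 A0 5C 2D 57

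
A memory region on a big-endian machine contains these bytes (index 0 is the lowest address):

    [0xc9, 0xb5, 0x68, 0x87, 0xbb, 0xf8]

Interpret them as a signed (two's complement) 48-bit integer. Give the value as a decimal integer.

-59693996721160

In big-endian order the high byte comes first in memory.
The bytes are already most-significant first: 0xC9B56887BBF8.
Top bit is set, so as a signed 48-bit value this is 0xC9B56887BBF8 − 2^48 = -59693996721160.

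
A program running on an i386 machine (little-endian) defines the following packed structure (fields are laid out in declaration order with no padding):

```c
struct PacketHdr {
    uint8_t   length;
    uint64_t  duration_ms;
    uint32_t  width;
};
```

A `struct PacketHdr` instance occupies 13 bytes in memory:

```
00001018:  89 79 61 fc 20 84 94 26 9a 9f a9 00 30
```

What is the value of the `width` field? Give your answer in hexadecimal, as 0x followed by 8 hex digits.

0x3000A99F

`width` follows `length` (1 B), `duration_ms` (8 B), so it starts at offset 1 + 8 = 9 and occupies 4 bytes.
Bytes at offsets 9..12: 9F A9 00 30.
Little-endian stores the least-significant byte at the lowest address.
Reassemble most-significant byte first: 30 00 A9 9F → 0x3000A99F.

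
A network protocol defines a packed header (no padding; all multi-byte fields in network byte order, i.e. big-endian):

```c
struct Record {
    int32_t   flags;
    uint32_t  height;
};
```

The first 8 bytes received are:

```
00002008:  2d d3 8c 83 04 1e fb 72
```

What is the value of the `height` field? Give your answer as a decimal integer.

69139314

`height` follows `flags` (4 bytes), so it starts at byte offset 4 and occupies 4 bytes.
Bytes at offsets 4..7: 04 1E FB 72.
In big-endian order the high byte comes first in memory.
The bytes are already most-significant first: 0x041EFB72.
0x041EFB72 = 69139314.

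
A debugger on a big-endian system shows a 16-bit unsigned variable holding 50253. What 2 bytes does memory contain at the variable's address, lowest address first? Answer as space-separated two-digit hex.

C4 4D

50253 in hexadecimal, padded to 16 bits, is 0xC44D.
Split into bytes (most-significant first): C4 4D.
Big-endian: lowest address holds the most-significant byte.
So the memory order matches the most-significant-first order: C4 4D.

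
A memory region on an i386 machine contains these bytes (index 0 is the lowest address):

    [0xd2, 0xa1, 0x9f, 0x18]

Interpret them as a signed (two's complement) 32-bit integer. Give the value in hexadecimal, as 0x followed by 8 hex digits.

Little-endian stores the least-significant byte at the lowest address.
Reassemble most-significant byte first: 18 9F A1 D2 → 0x189FA1D2.

0x189FA1D2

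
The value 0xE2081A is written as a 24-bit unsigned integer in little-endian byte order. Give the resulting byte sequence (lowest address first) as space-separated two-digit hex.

Split into bytes (most-significant first): E2 08 1A.
Little-endian: lowest address holds the least-significant byte.
So at ascending addresses the bytes are 1A 08 E2.

1A 08 E2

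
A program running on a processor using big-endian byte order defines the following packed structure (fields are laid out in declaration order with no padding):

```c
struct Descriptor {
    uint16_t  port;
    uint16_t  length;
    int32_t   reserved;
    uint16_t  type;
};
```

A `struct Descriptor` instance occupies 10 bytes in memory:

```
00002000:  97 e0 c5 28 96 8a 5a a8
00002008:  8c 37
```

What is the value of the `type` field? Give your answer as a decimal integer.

`type` follows `port` (2 B), `length` (2 B), `reserved` (4 B), so it starts at offset 2 + 2 + 4 = 8 and occupies 2 bytes.
Bytes at offsets 8..9: 8C 37.
Big-endian: lowest address holds the most-significant byte.
The bytes are already most-significant first: 0x8C37.
0x8C37 = 35895.

35895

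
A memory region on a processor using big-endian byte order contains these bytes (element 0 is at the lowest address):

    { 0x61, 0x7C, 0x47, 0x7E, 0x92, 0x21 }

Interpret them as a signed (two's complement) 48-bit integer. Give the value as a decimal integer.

In big-endian order the high byte comes first in memory.
The bytes are already most-significant first: 0x617C477E9221.
0x617C477E9221 = 107186403316257.

107186403316257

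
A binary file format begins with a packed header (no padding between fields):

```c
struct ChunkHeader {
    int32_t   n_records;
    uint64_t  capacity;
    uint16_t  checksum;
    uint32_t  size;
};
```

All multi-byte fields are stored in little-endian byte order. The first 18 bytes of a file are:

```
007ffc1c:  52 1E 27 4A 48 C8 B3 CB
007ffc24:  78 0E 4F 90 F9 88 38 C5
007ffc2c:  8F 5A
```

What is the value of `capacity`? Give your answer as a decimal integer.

`capacity` follows `n_records` (4 bytes), so it starts at byte offset 4 and occupies 8 bytes.
Bytes at offsets 4..11: 48 C8 B3 CB 78 0E 4F 90.
In little-endian order the low byte comes first in memory.
Reassemble most-significant byte first: 90 4F 0E 78 CB B3 C8 48 → 0x904F0E78CBB3C848.
0x904F0E78CBB3C848 = 10398545976598186056.

10398545976598186056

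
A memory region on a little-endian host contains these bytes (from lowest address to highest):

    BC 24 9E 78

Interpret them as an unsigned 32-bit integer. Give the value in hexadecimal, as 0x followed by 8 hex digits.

0x789E24BC

Little-endian stores the least-significant byte at the lowest address.
Reassemble most-significant byte first: 78 9E 24 BC → 0x789E24BC.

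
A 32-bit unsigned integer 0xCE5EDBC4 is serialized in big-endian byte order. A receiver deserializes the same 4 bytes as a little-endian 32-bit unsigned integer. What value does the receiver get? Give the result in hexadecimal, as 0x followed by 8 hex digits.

0xC4DB5ECE

Stored big-endian, the bytes at ascending addresses are CE 5E DB C4.
Read back as little-endian, the first byte is least significant, giving 0xC4DB5ECE.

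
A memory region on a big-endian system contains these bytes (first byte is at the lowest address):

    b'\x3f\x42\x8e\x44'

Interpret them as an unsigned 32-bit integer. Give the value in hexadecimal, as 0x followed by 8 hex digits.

0x3F428E44

Big-endian stores the most-significant byte at the lowest address.
The bytes are already most-significant first: 0x3F428E44.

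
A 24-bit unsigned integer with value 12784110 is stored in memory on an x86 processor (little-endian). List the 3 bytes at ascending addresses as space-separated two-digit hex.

12784110 in hexadecimal, padded to 24 bits, is 0xC311EE.
Split into bytes (most-significant first): C3 11 EE.
In little-endian order the low byte comes first in memory.
So at ascending addresses the bytes are EE 11 C3.

EE 11 C3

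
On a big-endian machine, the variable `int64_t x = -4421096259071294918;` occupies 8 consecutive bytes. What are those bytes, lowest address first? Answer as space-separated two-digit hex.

Two's complement of -4421096259071294918 in 64 bits: 4421096259071294918 = 0x3D5AE39FA7C0BDC6; invert → 0xC2A51C60583F4239; add 1 → 0xC2A51C60583F423A.
Split into bytes (most-significant first): C2 A5 1C 60 58 3F 42 3A.
In big-endian order the high byte comes first in memory.
So the memory order matches the most-significant-first order: C2 A5 1C 60 58 3F 42 3A.

C2 A5 1C 60 58 3F 42 3A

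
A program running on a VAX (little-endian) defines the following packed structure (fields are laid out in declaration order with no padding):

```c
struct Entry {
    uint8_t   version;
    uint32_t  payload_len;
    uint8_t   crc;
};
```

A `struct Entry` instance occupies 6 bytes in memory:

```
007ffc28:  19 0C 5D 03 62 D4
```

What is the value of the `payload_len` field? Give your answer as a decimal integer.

1644387596

`payload_len` follows `version` (1 byte), so it starts at byte offset 1 and occupies 4 bytes.
Bytes at offsets 1..4: 0C 5D 03 62.
In little-endian order the low byte comes first in memory.
Reassemble most-significant byte first: 62 03 5D 0C → 0x62035D0C.
0x62035D0C = 1644387596.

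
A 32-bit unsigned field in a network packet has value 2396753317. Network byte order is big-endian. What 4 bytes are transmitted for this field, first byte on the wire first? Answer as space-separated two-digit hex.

8E DB 8D A5

2396753317 in hexadecimal, padded to 32 bits, is 0x8EDB8DA5.
Split into bytes (most-significant first): 8E DB 8D A5.
Big-endian stores the most-significant byte at the lowest address.
So the memory order matches the most-significant-first order: 8E DB 8D A5.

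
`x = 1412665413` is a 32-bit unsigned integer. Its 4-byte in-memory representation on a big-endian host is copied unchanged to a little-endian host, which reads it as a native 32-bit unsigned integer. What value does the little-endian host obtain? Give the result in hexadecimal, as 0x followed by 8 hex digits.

1412665413 in 32-bit hexadecimal is 0x54339045.
Stored big-endian, the bytes at ascending addresses are 54 33 90 45.
Read back as little-endian, the first byte is least significant, giving 0x45903354.

0x45903354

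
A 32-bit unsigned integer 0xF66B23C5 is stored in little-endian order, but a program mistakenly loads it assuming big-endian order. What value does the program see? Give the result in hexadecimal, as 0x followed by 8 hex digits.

Stored little-endian, the bytes at ascending addresses are C5 23 6B F6.
Read back as big-endian, the last byte is least significant, giving 0xC5236BF6.

0xC5236BF6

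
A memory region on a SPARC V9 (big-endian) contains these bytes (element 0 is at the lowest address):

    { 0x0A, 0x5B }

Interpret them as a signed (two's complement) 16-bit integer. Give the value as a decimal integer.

2651

Big-endian stores the most-significant byte at the lowest address.
The bytes are already most-significant first: 0x0A5B.
0x0A5B = 2651.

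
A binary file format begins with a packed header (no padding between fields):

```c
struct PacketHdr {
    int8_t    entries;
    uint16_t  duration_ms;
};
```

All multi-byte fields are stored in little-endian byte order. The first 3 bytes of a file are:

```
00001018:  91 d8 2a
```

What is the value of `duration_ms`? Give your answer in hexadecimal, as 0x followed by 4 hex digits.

`duration_ms` follows `entries` (1 byte), so it starts at byte offset 1 and occupies 2 bytes.
Bytes at offsets 1..2: D8 2A.
In little-endian order the low byte comes first in memory.
Reassemble most-significant byte first: 2A D8 → 0x2AD8.

0x2AD8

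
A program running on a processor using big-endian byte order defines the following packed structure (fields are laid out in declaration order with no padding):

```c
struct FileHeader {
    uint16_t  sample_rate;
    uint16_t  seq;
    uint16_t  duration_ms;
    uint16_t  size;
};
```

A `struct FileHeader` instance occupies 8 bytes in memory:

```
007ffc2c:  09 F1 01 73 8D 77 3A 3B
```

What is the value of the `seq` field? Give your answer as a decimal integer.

`seq` follows `sample_rate` (2 bytes), so it starts at byte offset 2 and occupies 2 bytes.
Bytes at offsets 2..3: 01 73.
In big-endian order the high byte comes first in memory.
The bytes are already most-significant first: 0x0173.
0x0173 = 371.

371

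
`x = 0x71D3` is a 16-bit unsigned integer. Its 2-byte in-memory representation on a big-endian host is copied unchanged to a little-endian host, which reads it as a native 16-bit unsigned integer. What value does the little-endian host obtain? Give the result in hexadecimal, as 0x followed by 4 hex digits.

0xD371

Stored big-endian, the bytes at ascending addresses are 71 D3.
Read back as little-endian, the first byte is least significant, giving 0xD371.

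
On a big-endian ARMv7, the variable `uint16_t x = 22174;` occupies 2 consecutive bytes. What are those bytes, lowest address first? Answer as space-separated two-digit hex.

22174 in hexadecimal, padded to 16 bits, is 0x569E.
Split into bytes (most-significant first): 56 9E.
Big-endian: lowest address holds the most-significant byte.
So the memory order matches the most-significant-first order: 56 9E.

56 9E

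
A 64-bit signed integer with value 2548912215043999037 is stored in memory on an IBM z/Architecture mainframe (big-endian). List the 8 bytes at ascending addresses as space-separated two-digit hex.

23 5F 8E 27 A5 5A 05 3D

2548912215043999037 in hexadecimal, padded to 64 bits, is 0x235F8E27A55A053D.
Split into bytes (most-significant first): 23 5F 8E 27 A5 5A 05 3D.
In big-endian order the high byte comes first in memory.
So the memory order matches the most-significant-first order: 23 5F 8E 27 A5 5A 05 3D.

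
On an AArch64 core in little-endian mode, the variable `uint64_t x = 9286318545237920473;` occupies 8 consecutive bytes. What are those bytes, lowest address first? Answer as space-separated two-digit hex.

9286318545237920473 in hexadecimal, padded to 64 bits, is 0x80DFA18410074AD9.
Split into bytes (most-significant first): 80 DF A1 84 10 07 4A D9.
Little-endian: lowest address holds the least-significant byte.
So at ascending addresses the bytes are D9 4A 07 10 84 A1 DF 80.

D9 4A 07 10 84 A1 DF 80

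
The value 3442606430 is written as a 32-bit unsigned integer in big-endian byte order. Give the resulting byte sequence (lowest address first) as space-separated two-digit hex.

3442606430 in hexadecimal, padded to 32 bits, is 0xCD32015E.
Split into bytes (most-significant first): CD 32 01 5E.
Big-endian: lowest address holds the most-significant byte.
So the memory order matches the most-significant-first order: CD 32 01 5E.

CD 32 01 5E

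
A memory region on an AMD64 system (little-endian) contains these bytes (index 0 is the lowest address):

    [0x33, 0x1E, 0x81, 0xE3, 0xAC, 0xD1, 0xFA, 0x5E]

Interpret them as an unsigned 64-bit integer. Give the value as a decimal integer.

Little-endian stores the least-significant byte at the lowest address.
Reassemble most-significant byte first: 5E FA D1 AC E3 81 1E 33 → 0x5EFAD1ACE3811E33.
0x5EFAD1ACE3811E33 = 6844013124224359987.

6844013124224359987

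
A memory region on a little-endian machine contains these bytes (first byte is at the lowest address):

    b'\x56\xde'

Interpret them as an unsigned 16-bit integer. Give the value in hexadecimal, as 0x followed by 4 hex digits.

In little-endian order the low byte comes first in memory.
Reassemble most-significant byte first: DE 56 → 0xDE56.

0xDE56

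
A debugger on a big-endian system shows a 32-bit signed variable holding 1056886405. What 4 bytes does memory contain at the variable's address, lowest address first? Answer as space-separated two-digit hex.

1056886405 in hexadecimal, padded to 32 bits, is 0x3EFECE85.
Split into bytes (most-significant first): 3E FE CE 85.
Big-endian stores the most-significant byte at the lowest address.
So the memory order matches the most-significant-first order: 3E FE CE 85.

3E FE CE 85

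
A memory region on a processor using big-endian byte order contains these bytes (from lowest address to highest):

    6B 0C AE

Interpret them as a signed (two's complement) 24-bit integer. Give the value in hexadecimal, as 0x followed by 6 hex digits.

Big-endian: lowest address holds the most-significant byte.
The bytes are already most-significant first: 0x6B0CAE.

0x6B0CAE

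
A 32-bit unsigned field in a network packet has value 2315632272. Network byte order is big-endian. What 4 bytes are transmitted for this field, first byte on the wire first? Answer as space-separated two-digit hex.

2315632272 in hexadecimal, padded to 32 bits, is 0x8A05BE90.
Split into bytes (most-significant first): 8A 05 BE 90.
Big-endian stores the most-significant byte at the lowest address.
So the memory order matches the most-significant-first order: 8A 05 BE 90.

8A 05 BE 90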